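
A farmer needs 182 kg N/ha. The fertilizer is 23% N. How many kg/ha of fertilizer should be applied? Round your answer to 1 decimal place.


Step 1: Fertilizer rate = target N / (N content / 100)
Step 2: Rate = 182 / (23 / 100)
Step 3: Rate = 182 / 0.23
Step 4: Rate = 791.3 kg/ha

791.3


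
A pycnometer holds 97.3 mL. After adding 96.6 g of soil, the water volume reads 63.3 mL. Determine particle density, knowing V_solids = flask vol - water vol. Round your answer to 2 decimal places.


Step 1: Volume of solids = flask volume - water volume with soil
Step 2: V_solids = 97.3 - 63.3 = 34.0 mL
Step 3: Particle density = mass / V_solids = 96.6 / 34.0 = 2.84 g/cm^3

2.84


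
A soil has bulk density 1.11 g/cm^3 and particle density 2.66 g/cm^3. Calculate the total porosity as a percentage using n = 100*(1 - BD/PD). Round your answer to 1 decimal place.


Step 1: Formula: n = 100 * (1 - BD / PD)
Step 2: n = 100 * (1 - 1.11 / 2.66)
Step 3: n = 100 * (1 - 0.41729)
Step 4: n = 58.3%

58.3


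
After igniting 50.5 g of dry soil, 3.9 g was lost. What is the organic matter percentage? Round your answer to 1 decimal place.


Step 1: OM% = 100 * LOI / sample mass
Step 2: OM = 100 * 3.9 / 50.5
Step 3: OM = 7.7%

7.7


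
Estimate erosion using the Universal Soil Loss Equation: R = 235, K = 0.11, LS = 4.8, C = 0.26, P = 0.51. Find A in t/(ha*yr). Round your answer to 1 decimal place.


Step 1: A = R * K * LS * C * P
Step 2: R * K = 235 * 0.11 = 25.85
Step 3: (R*K) * LS = 25.85 * 4.8 = 124.08
Step 4: * C * P = 124.08 * 0.26 * 0.51 = 16.5
Step 5: A = 16.5 t/(ha*yr)

16.5


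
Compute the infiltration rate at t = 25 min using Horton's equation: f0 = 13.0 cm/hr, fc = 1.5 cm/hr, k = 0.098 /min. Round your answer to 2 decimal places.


Step 1: f = fc + (f0 - fc) * exp(-k * t)
Step 2: exp(-0.098 * 25) = 0.086294
Step 3: f = 1.5 + (13.0 - 1.5) * 0.086294
Step 4: f = 1.5 + 11.5 * 0.086294
Step 5: f = 2.49 cm/hr

2.49


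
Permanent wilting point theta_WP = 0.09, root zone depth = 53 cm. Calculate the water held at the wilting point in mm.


Step 1: Water (mm) = theta_WP * depth * 10
Step 2: Water = 0.09 * 53 * 10
Step 3: Water = 47.7 mm

47.7


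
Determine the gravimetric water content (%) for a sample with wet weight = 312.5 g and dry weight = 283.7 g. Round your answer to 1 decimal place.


Step 1: Water mass = wet - dry = 312.5 - 283.7 = 28.8 g
Step 2: w = 100 * water mass / dry mass
Step 3: w = 100 * 28.8 / 283.7 = 10.2%

10.2


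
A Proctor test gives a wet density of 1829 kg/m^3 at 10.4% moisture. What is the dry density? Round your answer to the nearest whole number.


Step 1: Dry density = wet density / (1 + w/100)
Step 2: Dry density = 1829 / (1 + 10.4/100)
Step 3: Dry density = 1829 / 1.104
Step 4: Dry density = 1657 kg/m^3

1657


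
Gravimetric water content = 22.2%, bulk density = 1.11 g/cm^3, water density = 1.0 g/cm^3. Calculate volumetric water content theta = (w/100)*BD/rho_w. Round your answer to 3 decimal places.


Step 1: theta = (w / 100) * BD / rho_w
Step 2: theta = (22.2 / 100) * 1.11 / 1.0
Step 3: theta = 0.222 * 1.11
Step 4: theta = 0.246

0.246


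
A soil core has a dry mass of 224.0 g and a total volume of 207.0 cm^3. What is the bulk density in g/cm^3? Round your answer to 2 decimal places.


Step 1: Identify the formula: BD = dry mass / volume
Step 2: Substitute values: BD = 224.0 / 207.0
Step 3: BD = 1.08 g/cm^3

1.08


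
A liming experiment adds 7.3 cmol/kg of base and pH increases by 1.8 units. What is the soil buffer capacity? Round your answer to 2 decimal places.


Step 1: BC = change in base / change in pH
Step 2: BC = 7.3 / 1.8
Step 3: BC = 4.06 cmol/(kg*pH unit)

4.06


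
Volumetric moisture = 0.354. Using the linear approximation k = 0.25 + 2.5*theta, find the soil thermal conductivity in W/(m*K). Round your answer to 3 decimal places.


Step 1: k = 0.25 + 2.5 * theta
Step 2: k = 0.25 + 2.5 * 0.354
Step 3: k = 0.25 + 0.885
Step 4: k = 1.135 W/(m*K)

1.135


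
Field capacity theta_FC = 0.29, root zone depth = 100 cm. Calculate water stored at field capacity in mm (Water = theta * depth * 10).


Step 1: Water (mm) = theta_FC * depth (cm) * 10
Step 2: Water = 0.29 * 100 * 10
Step 3: Water = 290.0 mm

290.0


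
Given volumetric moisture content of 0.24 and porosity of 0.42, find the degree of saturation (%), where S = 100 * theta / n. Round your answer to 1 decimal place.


Step 1: S = 100 * theta_v / n
Step 2: S = 100 * 0.24 / 0.42
Step 3: S = 57.1%

57.1


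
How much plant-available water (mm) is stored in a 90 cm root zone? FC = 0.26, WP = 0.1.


Step 1: Available water = (FC - WP) * depth * 10
Step 2: AW = (0.26 - 0.1) * 90 * 10
Step 3: AW = 0.16 * 90 * 10
Step 4: AW = 144.0 mm

144.0


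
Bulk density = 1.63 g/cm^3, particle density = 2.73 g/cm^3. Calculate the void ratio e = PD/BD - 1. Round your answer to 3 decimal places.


Step 1: e = PD / BD - 1
Step 2: e = 2.73 / 1.63 - 1
Step 3: e = 1.67485 - 1
Step 4: e = 0.675

0.675


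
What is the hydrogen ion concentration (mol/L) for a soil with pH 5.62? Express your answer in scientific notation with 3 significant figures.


Step 1: [H+] = 10^(-pH)
Step 2: [H+] = 10^(-5.62)
Step 3: [H+] = 2.40e-06 mol/L

2.40e-06


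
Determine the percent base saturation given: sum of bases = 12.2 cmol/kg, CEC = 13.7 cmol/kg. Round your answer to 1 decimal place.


Step 1: BS = 100 * (sum of bases) / CEC
Step 2: BS = 100 * 12.2 / 13.7
Step 3: BS = 89.1%

89.1


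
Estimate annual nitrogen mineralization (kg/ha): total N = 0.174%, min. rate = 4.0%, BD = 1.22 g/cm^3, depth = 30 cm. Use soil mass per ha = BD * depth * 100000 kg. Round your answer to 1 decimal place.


Step 1: Soil mass per ha = BD * depth * 100000 = 1.22 * 30 * 100000 = 3660000 kg
Step 2: Total N pool = soil mass * N%/100 = 3660000 * 0.174/100 = 6368.4 kg/ha
Step 3: N mineralized = N pool * rate%/100 = 6368.4 * 4.0/100 = 254.7 kg/ha/yr

254.7


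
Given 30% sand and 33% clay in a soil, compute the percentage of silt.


Step 1: sand + silt + clay = 100%
Step 2: silt = 100 - sand - clay
Step 3: silt = 100 - 30 - 33
Step 4: silt = 37%

37


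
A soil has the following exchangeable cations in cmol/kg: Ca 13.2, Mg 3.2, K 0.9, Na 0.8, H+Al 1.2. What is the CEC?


Step 1: CEC = Ca + Mg + K + Na + (H+Al)
Step 2: CEC = 13.2 + 3.2 + 0.9 + 0.8 + 1.2
Step 3: CEC = 19.3 cmol/kg

19.3


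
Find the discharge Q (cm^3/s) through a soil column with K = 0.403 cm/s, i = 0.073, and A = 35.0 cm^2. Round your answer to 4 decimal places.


Step 1: Apply Darcy's law: Q = K * i * A
Step 2: Q = 0.403 * 0.073 * 35.0
Step 3: Q = 1.0297 cm^3/s

1.0297


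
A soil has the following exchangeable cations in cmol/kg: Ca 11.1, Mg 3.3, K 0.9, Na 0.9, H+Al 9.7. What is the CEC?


Step 1: CEC = Ca + Mg + K + Na + (H+Al)
Step 2: CEC = 11.1 + 3.3 + 0.9 + 0.9 + 9.7
Step 3: CEC = 25.9 cmol/kg

25.9


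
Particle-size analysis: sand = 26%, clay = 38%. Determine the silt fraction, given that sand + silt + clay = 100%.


Step 1: sand + silt + clay = 100%
Step 2: silt = 100 - sand - clay
Step 3: silt = 100 - 26 - 38
Step 4: silt = 36%

36


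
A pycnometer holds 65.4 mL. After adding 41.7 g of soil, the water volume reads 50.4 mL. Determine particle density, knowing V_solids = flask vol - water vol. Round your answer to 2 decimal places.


Step 1: Volume of solids = flask volume - water volume with soil
Step 2: V_solids = 65.4 - 50.4 = 15.0 mL
Step 3: Particle density = mass / V_solids = 41.7 / 15.0 = 2.78 g/cm^3

2.78


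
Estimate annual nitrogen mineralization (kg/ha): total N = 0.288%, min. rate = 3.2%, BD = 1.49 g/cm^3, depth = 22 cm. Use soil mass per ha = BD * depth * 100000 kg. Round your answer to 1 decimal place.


Step 1: Soil mass per ha = BD * depth * 100000 = 1.49 * 22 * 100000 = 3278000 kg
Step 2: Total N pool = soil mass * N%/100 = 3278000 * 0.288/100 = 9440.64 kg/ha
Step 3: N mineralized = N pool * rate%/100 = 9440.64 * 3.2/100 = 302.1 kg/ha/yr

302.1


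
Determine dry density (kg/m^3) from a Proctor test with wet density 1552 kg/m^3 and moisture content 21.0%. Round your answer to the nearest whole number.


Step 1: Dry density = wet density / (1 + w/100)
Step 2: Dry density = 1552 / (1 + 21.0/100)
Step 3: Dry density = 1552 / 1.21
Step 4: Dry density = 1283 kg/m^3

1283


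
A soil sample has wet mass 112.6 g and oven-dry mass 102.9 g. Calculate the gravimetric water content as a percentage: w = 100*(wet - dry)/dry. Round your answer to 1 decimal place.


Step 1: Water mass = wet - dry = 112.6 - 102.9 = 9.7 g
Step 2: w = 100 * water mass / dry mass
Step 3: w = 100 * 9.7 / 102.9 = 9.4%

9.4


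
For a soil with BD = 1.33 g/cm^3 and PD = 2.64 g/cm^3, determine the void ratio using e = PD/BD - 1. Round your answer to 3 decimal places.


Step 1: e = PD / BD - 1
Step 2: e = 2.64 / 1.33 - 1
Step 3: e = 1.98496 - 1
Step 4: e = 0.985

0.985


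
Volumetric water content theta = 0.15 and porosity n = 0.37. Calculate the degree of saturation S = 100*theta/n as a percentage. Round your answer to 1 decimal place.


Step 1: S = 100 * theta_v / n
Step 2: S = 100 * 0.15 / 0.37
Step 3: S = 40.5%

40.5


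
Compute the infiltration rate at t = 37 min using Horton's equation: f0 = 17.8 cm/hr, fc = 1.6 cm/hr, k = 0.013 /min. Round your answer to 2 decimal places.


Step 1: f = fc + (f0 - fc) * exp(-k * t)
Step 2: exp(-0.013 * 37) = 0.618165
Step 3: f = 1.6 + (17.8 - 1.6) * 0.618165
Step 4: f = 1.6 + 16.2 * 0.618165
Step 5: f = 11.61 cm/hr

11.61


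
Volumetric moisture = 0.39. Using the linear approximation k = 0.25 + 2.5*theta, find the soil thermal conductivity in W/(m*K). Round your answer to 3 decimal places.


Step 1: k = 0.25 + 2.5 * theta
Step 2: k = 0.25 + 2.5 * 0.39
Step 3: k = 0.25 + 0.975
Step 4: k = 1.225 W/(m*K)

1.225


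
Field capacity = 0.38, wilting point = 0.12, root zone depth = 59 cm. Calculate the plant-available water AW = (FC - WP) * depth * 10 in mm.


Step 1: Available water = (FC - WP) * depth * 10
Step 2: AW = (0.38 - 0.12) * 59 * 10
Step 3: AW = 0.26 * 59 * 10
Step 4: AW = 153.4 mm

153.4


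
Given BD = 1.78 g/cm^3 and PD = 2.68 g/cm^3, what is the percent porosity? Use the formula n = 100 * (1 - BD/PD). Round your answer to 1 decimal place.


Step 1: Formula: n = 100 * (1 - BD / PD)
Step 2: n = 100 * (1 - 1.78 / 2.68)
Step 3: n = 100 * (1 - 0.66418)
Step 4: n = 33.6%

33.6


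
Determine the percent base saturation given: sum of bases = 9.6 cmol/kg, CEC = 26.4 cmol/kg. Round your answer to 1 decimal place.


Step 1: BS = 100 * (sum of bases) / CEC
Step 2: BS = 100 * 9.6 / 26.4
Step 3: BS = 36.4%

36.4


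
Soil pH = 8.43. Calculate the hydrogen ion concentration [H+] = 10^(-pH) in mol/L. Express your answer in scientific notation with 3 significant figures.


Step 1: [H+] = 10^(-pH)
Step 2: [H+] = 10^(-8.43)
Step 3: [H+] = 3.72e-09 mol/L

3.72e-09


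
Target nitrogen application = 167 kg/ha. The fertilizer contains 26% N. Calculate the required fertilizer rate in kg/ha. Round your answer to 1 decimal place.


Step 1: Fertilizer rate = target N / (N content / 100)
Step 2: Rate = 167 / (26 / 100)
Step 3: Rate = 167 / 0.26
Step 4: Rate = 642.3 kg/ha

642.3


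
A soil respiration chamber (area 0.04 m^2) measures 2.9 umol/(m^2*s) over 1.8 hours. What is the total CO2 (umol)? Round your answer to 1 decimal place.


Step 1: Convert time to seconds: 1.8 hr * 3600 = 6480.0 s
Step 2: Total = flux * area * time_s
Step 3: Total = 2.9 * 0.04 * 6480.0
Step 4: Total = 751.7 umol

751.7


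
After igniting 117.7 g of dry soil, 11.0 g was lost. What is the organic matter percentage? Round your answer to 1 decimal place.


Step 1: OM% = 100 * LOI / sample mass
Step 2: OM = 100 * 11.0 / 117.7
Step 3: OM = 9.3%

9.3


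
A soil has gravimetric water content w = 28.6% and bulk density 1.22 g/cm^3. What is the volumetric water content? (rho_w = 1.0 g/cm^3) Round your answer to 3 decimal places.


Step 1: theta = (w / 100) * BD / rho_w
Step 2: theta = (28.6 / 100) * 1.22 / 1.0
Step 3: theta = 0.286 * 1.22
Step 4: theta = 0.349

0.349


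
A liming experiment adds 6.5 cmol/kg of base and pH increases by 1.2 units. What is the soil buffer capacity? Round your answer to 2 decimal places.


Step 1: BC = change in base / change in pH
Step 2: BC = 6.5 / 1.2
Step 3: BC = 5.42 cmol/(kg*pH unit)

5.42


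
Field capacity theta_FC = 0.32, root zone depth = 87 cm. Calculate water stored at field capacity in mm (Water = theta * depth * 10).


Step 1: Water (mm) = theta_FC * depth (cm) * 10
Step 2: Water = 0.32 * 87 * 10
Step 3: Water = 278.4 mm

278.4


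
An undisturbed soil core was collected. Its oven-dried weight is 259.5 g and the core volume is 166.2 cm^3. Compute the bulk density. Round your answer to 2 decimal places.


Step 1: Identify the formula: BD = dry mass / volume
Step 2: Substitute values: BD = 259.5 / 166.2
Step 3: BD = 1.56 g/cm^3

1.56


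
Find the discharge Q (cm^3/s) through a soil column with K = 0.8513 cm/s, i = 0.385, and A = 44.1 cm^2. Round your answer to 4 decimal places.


Step 1: Apply Darcy's law: Q = K * i * A
Step 2: Q = 0.8513 * 0.385 * 44.1
Step 3: Q = 14.4538 cm^3/s

14.4538


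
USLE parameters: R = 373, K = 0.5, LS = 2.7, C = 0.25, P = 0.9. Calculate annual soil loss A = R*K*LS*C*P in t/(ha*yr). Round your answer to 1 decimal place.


Step 1: A = R * K * LS * C * P
Step 2: R * K = 373 * 0.5 = 186.5
Step 3: (R*K) * LS = 186.5 * 2.7 = 503.55
Step 4: * C * P = 503.55 * 0.25 * 0.9 = 113.3
Step 5: A = 113.3 t/(ha*yr)

113.3


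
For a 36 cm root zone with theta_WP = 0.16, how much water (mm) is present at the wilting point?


Step 1: Water (mm) = theta_WP * depth * 10
Step 2: Water = 0.16 * 36 * 10
Step 3: Water = 57.6 mm

57.6


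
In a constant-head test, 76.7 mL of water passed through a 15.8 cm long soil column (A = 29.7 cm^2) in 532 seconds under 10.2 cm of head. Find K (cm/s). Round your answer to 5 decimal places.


Step 1: K = Q * L / (A * t * h)
Step 2: Numerator = 76.7 * 15.8 = 1211.86
Step 3: Denominator = 29.7 * 532 * 10.2 = 161164.08
Step 4: K = 1211.86 / 161164.08 = 0.00752 cm/s

0.00752


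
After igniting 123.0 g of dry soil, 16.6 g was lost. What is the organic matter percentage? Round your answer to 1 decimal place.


Step 1: OM% = 100 * LOI / sample mass
Step 2: OM = 100 * 16.6 / 123.0
Step 3: OM = 13.5%

13.5


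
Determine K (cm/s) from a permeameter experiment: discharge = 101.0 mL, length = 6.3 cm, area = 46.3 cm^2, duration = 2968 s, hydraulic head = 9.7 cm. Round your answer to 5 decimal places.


Step 1: K = Q * L / (A * t * h)
Step 2: Numerator = 101.0 * 6.3 = 636.3
Step 3: Denominator = 46.3 * 2968 * 9.7 = 1332958.48
Step 4: K = 636.3 / 1332958.48 = 0.00048 cm/s

0.00048


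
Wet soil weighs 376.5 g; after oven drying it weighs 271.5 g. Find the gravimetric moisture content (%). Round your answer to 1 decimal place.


Step 1: Water mass = wet - dry = 376.5 - 271.5 = 105.0 g
Step 2: w = 100 * water mass / dry mass
Step 3: w = 100 * 105.0 / 271.5 = 38.7%

38.7


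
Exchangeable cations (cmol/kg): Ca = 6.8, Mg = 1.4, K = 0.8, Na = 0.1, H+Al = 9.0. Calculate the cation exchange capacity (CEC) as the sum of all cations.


Step 1: CEC = Ca + Mg + K + Na + (H+Al)
Step 2: CEC = 6.8 + 1.4 + 0.8 + 0.1 + 9.0
Step 3: CEC = 18.1 cmol/kg

18.1


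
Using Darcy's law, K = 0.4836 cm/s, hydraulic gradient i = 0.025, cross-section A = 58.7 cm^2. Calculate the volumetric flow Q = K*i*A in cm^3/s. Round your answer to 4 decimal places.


Step 1: Apply Darcy's law: Q = K * i * A
Step 2: Q = 0.4836 * 0.025 * 58.7
Step 3: Q = 0.7097 cm^3/s

0.7097


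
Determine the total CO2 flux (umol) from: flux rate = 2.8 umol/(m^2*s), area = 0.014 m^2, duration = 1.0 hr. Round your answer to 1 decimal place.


Step 1: Convert time to seconds: 1.0 hr * 3600 = 3600.0 s
Step 2: Total = flux * area * time_s
Step 3: Total = 2.8 * 0.014 * 3600.0
Step 4: Total = 141.1 umol

141.1


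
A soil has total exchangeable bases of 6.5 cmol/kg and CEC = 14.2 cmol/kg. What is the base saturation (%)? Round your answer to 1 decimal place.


Step 1: BS = 100 * (sum of bases) / CEC
Step 2: BS = 100 * 6.5 / 14.2
Step 3: BS = 45.8%

45.8


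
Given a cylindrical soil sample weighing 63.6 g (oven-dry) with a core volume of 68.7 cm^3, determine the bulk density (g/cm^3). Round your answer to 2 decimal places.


Step 1: Identify the formula: BD = dry mass / volume
Step 2: Substitute values: BD = 63.6 / 68.7
Step 3: BD = 0.93 g/cm^3

0.93


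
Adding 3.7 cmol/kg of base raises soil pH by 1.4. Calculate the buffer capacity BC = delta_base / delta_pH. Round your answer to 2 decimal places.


Step 1: BC = change in base / change in pH
Step 2: BC = 3.7 / 1.4
Step 3: BC = 2.64 cmol/(kg*pH unit)

2.64


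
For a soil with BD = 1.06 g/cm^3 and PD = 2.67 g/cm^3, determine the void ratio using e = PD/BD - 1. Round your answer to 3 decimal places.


Step 1: e = PD / BD - 1
Step 2: e = 2.67 / 1.06 - 1
Step 3: e = 2.51887 - 1
Step 4: e = 1.519

1.519


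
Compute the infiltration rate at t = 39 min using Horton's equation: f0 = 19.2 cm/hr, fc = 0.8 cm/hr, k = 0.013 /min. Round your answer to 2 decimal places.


Step 1: f = fc + (f0 - fc) * exp(-k * t)
Step 2: exp(-0.013 * 39) = 0.6023
Step 3: f = 0.8 + (19.2 - 0.8) * 0.6023
Step 4: f = 0.8 + 18.4 * 0.6023
Step 5: f = 11.88 cm/hr

11.88


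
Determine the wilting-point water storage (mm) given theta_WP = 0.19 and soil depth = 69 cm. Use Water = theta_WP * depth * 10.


Step 1: Water (mm) = theta_WP * depth * 10
Step 2: Water = 0.19 * 69 * 10
Step 3: Water = 131.1 mm

131.1


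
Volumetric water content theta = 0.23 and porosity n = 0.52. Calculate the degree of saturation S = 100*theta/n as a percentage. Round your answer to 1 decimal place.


Step 1: S = 100 * theta_v / n
Step 2: S = 100 * 0.23 / 0.52
Step 3: S = 44.2%

44.2


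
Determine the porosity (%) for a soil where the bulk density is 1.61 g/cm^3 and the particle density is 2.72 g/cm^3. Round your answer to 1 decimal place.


Step 1: Formula: n = 100 * (1 - BD / PD)
Step 2: n = 100 * (1 - 1.61 / 2.72)
Step 3: n = 100 * (1 - 0.59191)
Step 4: n = 40.8%

40.8


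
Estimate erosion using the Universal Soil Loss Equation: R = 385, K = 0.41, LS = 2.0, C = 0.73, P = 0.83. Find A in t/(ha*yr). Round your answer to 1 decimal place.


Step 1: A = R * K * LS * C * P
Step 2: R * K = 385 * 0.41 = 157.85
Step 3: (R*K) * LS = 157.85 * 2.0 = 315.7
Step 4: * C * P = 315.7 * 0.73 * 0.83 = 191.3
Step 5: A = 191.3 t/(ha*yr)

191.3


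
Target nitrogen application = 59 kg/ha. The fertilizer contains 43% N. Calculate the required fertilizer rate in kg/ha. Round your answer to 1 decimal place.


Step 1: Fertilizer rate = target N / (N content / 100)
Step 2: Rate = 59 / (43 / 100)
Step 3: Rate = 59 / 0.43
Step 4: Rate = 137.2 kg/ha

137.2


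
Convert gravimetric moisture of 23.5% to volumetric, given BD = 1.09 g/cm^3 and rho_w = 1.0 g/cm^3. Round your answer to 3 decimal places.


Step 1: theta = (w / 100) * BD / rho_w
Step 2: theta = (23.5 / 100) * 1.09 / 1.0
Step 3: theta = 0.235 * 1.09
Step 4: theta = 0.256

0.256


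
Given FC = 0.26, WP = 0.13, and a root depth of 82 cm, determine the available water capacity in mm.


Step 1: Available water = (FC - WP) * depth * 10
Step 2: AW = (0.26 - 0.13) * 82 * 10
Step 3: AW = 0.13 * 82 * 10
Step 4: AW = 106.6 mm

106.6


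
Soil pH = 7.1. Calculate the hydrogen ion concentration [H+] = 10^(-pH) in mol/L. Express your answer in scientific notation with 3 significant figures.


Step 1: [H+] = 10^(-pH)
Step 2: [H+] = 10^(-7.1)
Step 3: [H+] = 7.94e-08 mol/L

7.94e-08


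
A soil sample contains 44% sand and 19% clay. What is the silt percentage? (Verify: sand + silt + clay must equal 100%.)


Step 1: sand + silt + clay = 100%
Step 2: silt = 100 - sand - clay
Step 3: silt = 100 - 44 - 19
Step 4: silt = 37%

37


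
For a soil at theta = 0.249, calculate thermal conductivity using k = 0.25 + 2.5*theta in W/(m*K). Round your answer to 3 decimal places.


Step 1: k = 0.25 + 2.5 * theta
Step 2: k = 0.25 + 2.5 * 0.249
Step 3: k = 0.25 + 0.623
Step 4: k = 0.873 W/(m*K)

0.873


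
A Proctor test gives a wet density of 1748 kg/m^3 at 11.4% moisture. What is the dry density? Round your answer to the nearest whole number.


Step 1: Dry density = wet density / (1 + w/100)
Step 2: Dry density = 1748 / (1 + 11.4/100)
Step 3: Dry density = 1748 / 1.114
Step 4: Dry density = 1569 kg/m^3

1569


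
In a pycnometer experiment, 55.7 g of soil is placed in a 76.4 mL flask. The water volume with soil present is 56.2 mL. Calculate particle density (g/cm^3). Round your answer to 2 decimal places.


Step 1: Volume of solids = flask volume - water volume with soil
Step 2: V_solids = 76.4 - 56.2 = 20.2 mL
Step 3: Particle density = mass / V_solids = 55.7 / 20.2 = 2.76 g/cm^3

2.76


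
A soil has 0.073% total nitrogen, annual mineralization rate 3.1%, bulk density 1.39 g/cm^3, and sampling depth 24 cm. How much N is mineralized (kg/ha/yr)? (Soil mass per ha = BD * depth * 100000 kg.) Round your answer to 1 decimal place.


Step 1: Soil mass per ha = BD * depth * 100000 = 1.39 * 24 * 100000 = 3336000 kg
Step 2: Total N pool = soil mass * N%/100 = 3336000 * 0.073/100 = 2435.28 kg/ha
Step 3: N mineralized = N pool * rate%/100 = 2435.28 * 3.1/100 = 75.5 kg/ha/yr

75.5


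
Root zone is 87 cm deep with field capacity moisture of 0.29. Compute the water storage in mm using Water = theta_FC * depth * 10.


Step 1: Water (mm) = theta_FC * depth (cm) * 10
Step 2: Water = 0.29 * 87 * 10
Step 3: Water = 252.3 mm

252.3


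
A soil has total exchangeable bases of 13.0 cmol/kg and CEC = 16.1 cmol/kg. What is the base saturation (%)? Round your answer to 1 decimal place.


Step 1: BS = 100 * (sum of bases) / CEC
Step 2: BS = 100 * 13.0 / 16.1
Step 3: BS = 80.7%

80.7


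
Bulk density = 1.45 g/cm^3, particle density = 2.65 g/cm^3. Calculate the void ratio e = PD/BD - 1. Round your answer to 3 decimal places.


Step 1: e = PD / BD - 1
Step 2: e = 2.65 / 1.45 - 1
Step 3: e = 1.82759 - 1
Step 4: e = 0.828

0.828


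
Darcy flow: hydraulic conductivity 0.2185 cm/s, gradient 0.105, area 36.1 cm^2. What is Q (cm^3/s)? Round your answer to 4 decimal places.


Step 1: Apply Darcy's law: Q = K * i * A
Step 2: Q = 0.2185 * 0.105 * 36.1
Step 3: Q = 0.8282 cm^3/s

0.8282


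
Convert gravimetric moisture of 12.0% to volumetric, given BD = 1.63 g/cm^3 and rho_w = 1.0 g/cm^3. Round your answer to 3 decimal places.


Step 1: theta = (w / 100) * BD / rho_w
Step 2: theta = (12.0 / 100) * 1.63 / 1.0
Step 3: theta = 0.12 * 1.63
Step 4: theta = 0.196

0.196


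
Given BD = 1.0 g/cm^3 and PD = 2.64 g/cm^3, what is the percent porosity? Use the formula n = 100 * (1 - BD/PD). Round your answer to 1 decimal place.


Step 1: Formula: n = 100 * (1 - BD / PD)
Step 2: n = 100 * (1 - 1.0 / 2.64)
Step 3: n = 100 * (1 - 0.37879)
Step 4: n = 62.1%

62.1


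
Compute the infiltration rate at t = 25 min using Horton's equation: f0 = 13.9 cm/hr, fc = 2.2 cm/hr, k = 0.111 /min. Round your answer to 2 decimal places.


Step 1: f = fc + (f0 - fc) * exp(-k * t)
Step 2: exp(-0.111 * 25) = 0.062349
Step 3: f = 2.2 + (13.9 - 2.2) * 0.062349
Step 4: f = 2.2 + 11.7 * 0.062349
Step 5: f = 2.93 cm/hr

2.93


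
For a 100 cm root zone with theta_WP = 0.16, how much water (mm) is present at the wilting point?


Step 1: Water (mm) = theta_WP * depth * 10
Step 2: Water = 0.16 * 100 * 10
Step 3: Water = 160.0 mm

160.0


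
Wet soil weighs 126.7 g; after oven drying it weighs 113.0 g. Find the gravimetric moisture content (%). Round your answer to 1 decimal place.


Step 1: Water mass = wet - dry = 126.7 - 113.0 = 13.7 g
Step 2: w = 100 * water mass / dry mass
Step 3: w = 100 * 13.7 / 113.0 = 12.1%

12.1


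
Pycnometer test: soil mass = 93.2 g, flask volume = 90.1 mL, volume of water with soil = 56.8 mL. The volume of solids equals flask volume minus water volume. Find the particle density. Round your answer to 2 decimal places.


Step 1: Volume of solids = flask volume - water volume with soil
Step 2: V_solids = 90.1 - 56.8 = 33.3 mL
Step 3: Particle density = mass / V_solids = 93.2 / 33.3 = 2.8 g/cm^3

2.8


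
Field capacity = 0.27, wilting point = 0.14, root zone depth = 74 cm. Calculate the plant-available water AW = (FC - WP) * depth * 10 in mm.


Step 1: Available water = (FC - WP) * depth * 10
Step 2: AW = (0.27 - 0.14) * 74 * 10
Step 3: AW = 0.13 * 74 * 10
Step 4: AW = 96.2 mm

96.2


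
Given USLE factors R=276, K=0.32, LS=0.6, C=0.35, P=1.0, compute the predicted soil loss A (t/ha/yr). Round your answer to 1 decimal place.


Step 1: A = R * K * LS * C * P
Step 2: R * K = 276 * 0.32 = 88.32
Step 3: (R*K) * LS = 88.32 * 0.6 = 52.992
Step 4: * C * P = 52.992 * 0.35 * 1.0 = 18.5
Step 5: A = 18.5 t/(ha*yr)

18.5


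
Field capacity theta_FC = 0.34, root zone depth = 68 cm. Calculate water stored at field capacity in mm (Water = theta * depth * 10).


Step 1: Water (mm) = theta_FC * depth (cm) * 10
Step 2: Water = 0.34 * 68 * 10
Step 3: Water = 231.2 mm

231.2


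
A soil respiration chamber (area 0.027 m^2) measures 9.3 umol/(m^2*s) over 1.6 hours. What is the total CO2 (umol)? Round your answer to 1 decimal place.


Step 1: Convert time to seconds: 1.6 hr * 3600 = 5760.0 s
Step 2: Total = flux * area * time_s
Step 3: Total = 9.3 * 0.027 * 5760.0
Step 4: Total = 1446.3 umol

1446.3


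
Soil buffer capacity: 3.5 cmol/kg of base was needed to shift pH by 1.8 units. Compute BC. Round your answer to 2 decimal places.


Step 1: BC = change in base / change in pH
Step 2: BC = 3.5 / 1.8
Step 3: BC = 1.94 cmol/(kg*pH unit)

1.94


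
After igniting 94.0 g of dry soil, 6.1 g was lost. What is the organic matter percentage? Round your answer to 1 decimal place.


Step 1: OM% = 100 * LOI / sample mass
Step 2: OM = 100 * 6.1 / 94.0
Step 3: OM = 6.5%

6.5


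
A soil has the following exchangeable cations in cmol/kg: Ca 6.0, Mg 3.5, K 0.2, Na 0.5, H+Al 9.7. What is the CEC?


Step 1: CEC = Ca + Mg + K + Na + (H+Al)
Step 2: CEC = 6.0 + 3.5 + 0.2 + 0.5 + 9.7
Step 3: CEC = 19.9 cmol/kg

19.9


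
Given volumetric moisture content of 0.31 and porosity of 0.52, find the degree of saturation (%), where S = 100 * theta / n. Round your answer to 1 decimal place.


Step 1: S = 100 * theta_v / n
Step 2: S = 100 * 0.31 / 0.52
Step 3: S = 59.6%

59.6


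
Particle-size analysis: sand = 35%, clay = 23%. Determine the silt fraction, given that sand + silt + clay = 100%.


Step 1: sand + silt + clay = 100%
Step 2: silt = 100 - sand - clay
Step 3: silt = 100 - 35 - 23
Step 4: silt = 42%

42


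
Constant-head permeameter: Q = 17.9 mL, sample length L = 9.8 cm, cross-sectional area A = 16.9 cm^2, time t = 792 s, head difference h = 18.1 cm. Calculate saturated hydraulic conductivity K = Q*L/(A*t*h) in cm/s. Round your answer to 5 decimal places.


Step 1: K = Q * L / (A * t * h)
Step 2: Numerator = 17.9 * 9.8 = 175.42
Step 3: Denominator = 16.9 * 792 * 18.1 = 242264.88
Step 4: K = 175.42 / 242264.88 = 0.00072 cm/s

0.00072


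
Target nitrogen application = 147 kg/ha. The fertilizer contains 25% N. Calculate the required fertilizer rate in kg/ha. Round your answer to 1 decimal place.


Step 1: Fertilizer rate = target N / (N content / 100)
Step 2: Rate = 147 / (25 / 100)
Step 3: Rate = 147 / 0.25
Step 4: Rate = 588.0 kg/ha

588.0


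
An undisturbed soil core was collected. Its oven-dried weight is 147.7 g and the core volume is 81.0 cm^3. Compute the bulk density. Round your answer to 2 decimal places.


Step 1: Identify the formula: BD = dry mass / volume
Step 2: Substitute values: BD = 147.7 / 81.0
Step 3: BD = 1.82 g/cm^3

1.82


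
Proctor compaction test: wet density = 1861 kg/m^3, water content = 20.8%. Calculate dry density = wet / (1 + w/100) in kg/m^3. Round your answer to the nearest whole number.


Step 1: Dry density = wet density / (1 + w/100)
Step 2: Dry density = 1861 / (1 + 20.8/100)
Step 3: Dry density = 1861 / 1.208
Step 4: Dry density = 1541 kg/m^3

1541


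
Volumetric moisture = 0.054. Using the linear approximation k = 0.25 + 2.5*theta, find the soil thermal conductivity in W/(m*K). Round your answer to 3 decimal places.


Step 1: k = 0.25 + 2.5 * theta
Step 2: k = 0.25 + 2.5 * 0.054
Step 3: k = 0.25 + 0.135
Step 4: k = 0.385 W/(m*K)

0.385


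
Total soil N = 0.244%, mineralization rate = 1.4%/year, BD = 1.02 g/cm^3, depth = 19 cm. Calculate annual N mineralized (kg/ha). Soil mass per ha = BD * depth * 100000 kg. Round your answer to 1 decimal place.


Step 1: Soil mass per ha = BD * depth * 100000 = 1.02 * 19 * 100000 = 1938000 kg
Step 2: Total N pool = soil mass * N%/100 = 1938000 * 0.244/100 = 4728.72 kg/ha
Step 3: N mineralized = N pool * rate%/100 = 4728.72 * 1.4/100 = 66.2 kg/ha/yr

66.2


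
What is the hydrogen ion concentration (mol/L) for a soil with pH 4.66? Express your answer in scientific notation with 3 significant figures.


Step 1: [H+] = 10^(-pH)
Step 2: [H+] = 10^(-4.66)
Step 3: [H+] = 2.19e-05 mol/L

2.19e-05


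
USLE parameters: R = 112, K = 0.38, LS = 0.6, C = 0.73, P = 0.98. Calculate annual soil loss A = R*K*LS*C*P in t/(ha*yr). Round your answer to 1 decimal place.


Step 1: A = R * K * LS * C * P
Step 2: R * K = 112 * 0.38 = 42.56
Step 3: (R*K) * LS = 42.56 * 0.6 = 25.536
Step 4: * C * P = 25.536 * 0.73 * 0.98 = 18.3
Step 5: A = 18.3 t/(ha*yr)

18.3


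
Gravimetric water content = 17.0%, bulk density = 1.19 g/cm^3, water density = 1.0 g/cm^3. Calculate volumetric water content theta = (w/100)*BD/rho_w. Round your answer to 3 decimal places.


Step 1: theta = (w / 100) * BD / rho_w
Step 2: theta = (17.0 / 100) * 1.19 / 1.0
Step 3: theta = 0.17 * 1.19
Step 4: theta = 0.202

0.202


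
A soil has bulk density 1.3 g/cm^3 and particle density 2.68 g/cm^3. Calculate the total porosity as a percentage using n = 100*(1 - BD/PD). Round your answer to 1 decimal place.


Step 1: Formula: n = 100 * (1 - BD / PD)
Step 2: n = 100 * (1 - 1.3 / 2.68)
Step 3: n = 100 * (1 - 0.48507)
Step 4: n = 51.5%

51.5


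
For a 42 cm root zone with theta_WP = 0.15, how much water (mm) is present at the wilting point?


Step 1: Water (mm) = theta_WP * depth * 10
Step 2: Water = 0.15 * 42 * 10
Step 3: Water = 63.0 mm

63.0


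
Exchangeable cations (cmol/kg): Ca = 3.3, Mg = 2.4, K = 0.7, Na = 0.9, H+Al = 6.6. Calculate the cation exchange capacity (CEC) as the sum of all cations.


Step 1: CEC = Ca + Mg + K + Na + (H+Al)
Step 2: CEC = 3.3 + 2.4 + 0.7 + 0.9 + 6.6
Step 3: CEC = 13.9 cmol/kg

13.9


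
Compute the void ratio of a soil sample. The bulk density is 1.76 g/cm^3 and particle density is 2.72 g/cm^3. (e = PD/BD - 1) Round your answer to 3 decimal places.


Step 1: e = PD / BD - 1
Step 2: e = 2.72 / 1.76 - 1
Step 3: e = 1.54545 - 1
Step 4: e = 0.545

0.545


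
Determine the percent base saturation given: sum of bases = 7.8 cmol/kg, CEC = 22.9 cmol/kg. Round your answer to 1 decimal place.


Step 1: BS = 100 * (sum of bases) / CEC
Step 2: BS = 100 * 7.8 / 22.9
Step 3: BS = 34.1%

34.1


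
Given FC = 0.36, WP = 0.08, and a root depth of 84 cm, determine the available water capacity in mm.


Step 1: Available water = (FC - WP) * depth * 10
Step 2: AW = (0.36 - 0.08) * 84 * 10
Step 3: AW = 0.28 * 84 * 10
Step 4: AW = 235.2 mm

235.2


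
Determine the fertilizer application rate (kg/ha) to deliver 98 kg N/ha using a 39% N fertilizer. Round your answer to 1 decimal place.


Step 1: Fertilizer rate = target N / (N content / 100)
Step 2: Rate = 98 / (39 / 100)
Step 3: Rate = 98 / 0.39
Step 4: Rate = 251.3 kg/ha

251.3


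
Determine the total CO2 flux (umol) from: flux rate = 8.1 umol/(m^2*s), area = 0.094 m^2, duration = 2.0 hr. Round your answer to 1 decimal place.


Step 1: Convert time to seconds: 2.0 hr * 3600 = 7200.0 s
Step 2: Total = flux * area * time_s
Step 3: Total = 8.1 * 0.094 * 7200.0
Step 4: Total = 5482.1 umol

5482.1


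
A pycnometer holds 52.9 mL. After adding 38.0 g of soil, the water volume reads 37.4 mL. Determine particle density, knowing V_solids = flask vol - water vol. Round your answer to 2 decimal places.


Step 1: Volume of solids = flask volume - water volume with soil
Step 2: V_solids = 52.9 - 37.4 = 15.5 mL
Step 3: Particle density = mass / V_solids = 38.0 / 15.5 = 2.45 g/cm^3

2.45


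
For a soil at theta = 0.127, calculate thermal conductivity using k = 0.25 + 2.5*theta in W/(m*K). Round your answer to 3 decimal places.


Step 1: k = 0.25 + 2.5 * theta
Step 2: k = 0.25 + 2.5 * 0.127
Step 3: k = 0.25 + 0.318
Step 4: k = 0.568 W/(m*K)

0.568


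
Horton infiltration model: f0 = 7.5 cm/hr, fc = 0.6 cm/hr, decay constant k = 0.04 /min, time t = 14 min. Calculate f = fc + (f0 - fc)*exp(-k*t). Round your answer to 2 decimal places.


Step 1: f = fc + (f0 - fc) * exp(-k * t)
Step 2: exp(-0.04 * 14) = 0.571209
Step 3: f = 0.6 + (7.5 - 0.6) * 0.571209
Step 4: f = 0.6 + 6.9 * 0.571209
Step 5: f = 4.54 cm/hr

4.54


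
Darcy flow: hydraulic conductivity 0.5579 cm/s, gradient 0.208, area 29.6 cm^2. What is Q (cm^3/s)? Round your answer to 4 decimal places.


Step 1: Apply Darcy's law: Q = K * i * A
Step 2: Q = 0.5579 * 0.208 * 29.6
Step 3: Q = 3.4349 cm^3/s

3.4349


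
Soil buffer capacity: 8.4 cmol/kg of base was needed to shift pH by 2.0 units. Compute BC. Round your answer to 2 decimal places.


Step 1: BC = change in base / change in pH
Step 2: BC = 8.4 / 2.0
Step 3: BC = 4.2 cmol/(kg*pH unit)

4.2


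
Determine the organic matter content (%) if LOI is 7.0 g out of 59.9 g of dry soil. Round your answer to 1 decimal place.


Step 1: OM% = 100 * LOI / sample mass
Step 2: OM = 100 * 7.0 / 59.9
Step 3: OM = 11.7%

11.7


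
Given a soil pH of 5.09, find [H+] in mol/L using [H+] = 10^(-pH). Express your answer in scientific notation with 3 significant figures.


Step 1: [H+] = 10^(-pH)
Step 2: [H+] = 10^(-5.09)
Step 3: [H+] = 8.13e-06 mol/L

8.13e-06


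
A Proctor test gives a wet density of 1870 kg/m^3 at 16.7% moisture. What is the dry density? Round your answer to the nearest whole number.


Step 1: Dry density = wet density / (1 + w/100)
Step 2: Dry density = 1870 / (1 + 16.7/100)
Step 3: Dry density = 1870 / 1.167
Step 4: Dry density = 1602 kg/m^3

1602


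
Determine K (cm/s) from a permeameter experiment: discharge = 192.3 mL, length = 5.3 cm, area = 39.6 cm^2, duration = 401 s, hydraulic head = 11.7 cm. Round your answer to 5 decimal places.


Step 1: K = Q * L / (A * t * h)
Step 2: Numerator = 192.3 * 5.3 = 1019.19
Step 3: Denominator = 39.6 * 401 * 11.7 = 185791.32
Step 4: K = 1019.19 / 185791.32 = 0.00549 cm/s

0.00549


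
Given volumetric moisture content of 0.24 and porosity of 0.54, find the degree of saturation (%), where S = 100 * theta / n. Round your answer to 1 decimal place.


Step 1: S = 100 * theta_v / n
Step 2: S = 100 * 0.24 / 0.54
Step 3: S = 44.4%

44.4


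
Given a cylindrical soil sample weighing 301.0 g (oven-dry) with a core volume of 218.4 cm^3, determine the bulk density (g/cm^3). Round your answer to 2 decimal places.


Step 1: Identify the formula: BD = dry mass / volume
Step 2: Substitute values: BD = 301.0 / 218.4
Step 3: BD = 1.38 g/cm^3

1.38


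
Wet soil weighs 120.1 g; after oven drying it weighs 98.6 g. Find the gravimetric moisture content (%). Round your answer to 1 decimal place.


Step 1: Water mass = wet - dry = 120.1 - 98.6 = 21.5 g
Step 2: w = 100 * water mass / dry mass
Step 3: w = 100 * 21.5 / 98.6 = 21.8%

21.8


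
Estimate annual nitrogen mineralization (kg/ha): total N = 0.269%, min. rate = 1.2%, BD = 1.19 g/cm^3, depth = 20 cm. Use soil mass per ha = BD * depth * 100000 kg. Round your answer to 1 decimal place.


Step 1: Soil mass per ha = BD * depth * 100000 = 1.19 * 20 * 100000 = 2380000 kg
Step 2: Total N pool = soil mass * N%/100 = 2380000 * 0.269/100 = 6402.2 kg/ha
Step 3: N mineralized = N pool * rate%/100 = 6402.2 * 1.2/100 = 76.8 kg/ha/yr

76.8


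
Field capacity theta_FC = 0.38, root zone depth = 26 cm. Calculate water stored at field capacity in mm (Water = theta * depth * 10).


Step 1: Water (mm) = theta_FC * depth (cm) * 10
Step 2: Water = 0.38 * 26 * 10
Step 3: Water = 98.8 mm

98.8


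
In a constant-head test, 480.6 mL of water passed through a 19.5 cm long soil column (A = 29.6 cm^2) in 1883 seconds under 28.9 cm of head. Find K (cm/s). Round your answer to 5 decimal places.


Step 1: K = Q * L / (A * t * h)
Step 2: Numerator = 480.6 * 19.5 = 9371.7
Step 3: Denominator = 29.6 * 1883 * 28.9 = 1610793.52
Step 4: K = 9371.7 / 1610793.52 = 0.00582 cm/s

0.00582


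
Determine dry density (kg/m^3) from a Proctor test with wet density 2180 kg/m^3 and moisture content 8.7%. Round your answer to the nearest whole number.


Step 1: Dry density = wet density / (1 + w/100)
Step 2: Dry density = 2180 / (1 + 8.7/100)
Step 3: Dry density = 2180 / 1.087
Step 4: Dry density = 2006 kg/m^3

2006


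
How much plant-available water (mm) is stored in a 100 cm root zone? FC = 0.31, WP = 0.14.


Step 1: Available water = (FC - WP) * depth * 10
Step 2: AW = (0.31 - 0.14) * 100 * 10
Step 3: AW = 0.17 * 100 * 10
Step 4: AW = 170.0 mm

170.0


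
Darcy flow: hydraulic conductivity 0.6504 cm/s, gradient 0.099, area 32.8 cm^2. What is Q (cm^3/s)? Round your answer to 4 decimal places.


Step 1: Apply Darcy's law: Q = K * i * A
Step 2: Q = 0.6504 * 0.099 * 32.8
Step 3: Q = 2.112 cm^3/s

2.112


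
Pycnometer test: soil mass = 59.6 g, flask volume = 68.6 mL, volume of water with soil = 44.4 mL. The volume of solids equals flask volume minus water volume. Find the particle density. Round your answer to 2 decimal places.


Step 1: Volume of solids = flask volume - water volume with soil
Step 2: V_solids = 68.6 - 44.4 = 24.2 mL
Step 3: Particle density = mass / V_solids = 59.6 / 24.2 = 2.46 g/cm^3

2.46


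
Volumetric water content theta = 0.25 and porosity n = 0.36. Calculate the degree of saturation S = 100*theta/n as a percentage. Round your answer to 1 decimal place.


Step 1: S = 100 * theta_v / n
Step 2: S = 100 * 0.25 / 0.36
Step 3: S = 69.4%

69.4


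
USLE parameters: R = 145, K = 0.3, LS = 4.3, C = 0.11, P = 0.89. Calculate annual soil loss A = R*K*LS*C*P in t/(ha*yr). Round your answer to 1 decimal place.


Step 1: A = R * K * LS * C * P
Step 2: R * K = 145 * 0.3 = 43.5
Step 3: (R*K) * LS = 43.5 * 4.3 = 187.05
Step 4: * C * P = 187.05 * 0.11 * 0.89 = 18.3
Step 5: A = 18.3 t/(ha*yr)

18.3


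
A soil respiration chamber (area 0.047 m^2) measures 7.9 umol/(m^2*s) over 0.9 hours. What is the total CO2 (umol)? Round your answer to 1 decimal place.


Step 1: Convert time to seconds: 0.9 hr * 3600 = 3240.0 s
Step 2: Total = flux * area * time_s
Step 3: Total = 7.9 * 0.047 * 3240.0
Step 4: Total = 1203.0 umol

1203.0


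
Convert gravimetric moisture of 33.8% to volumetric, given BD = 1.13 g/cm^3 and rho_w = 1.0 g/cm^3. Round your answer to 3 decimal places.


Step 1: theta = (w / 100) * BD / rho_w
Step 2: theta = (33.8 / 100) * 1.13 / 1.0
Step 3: theta = 0.338 * 1.13
Step 4: theta = 0.382

0.382


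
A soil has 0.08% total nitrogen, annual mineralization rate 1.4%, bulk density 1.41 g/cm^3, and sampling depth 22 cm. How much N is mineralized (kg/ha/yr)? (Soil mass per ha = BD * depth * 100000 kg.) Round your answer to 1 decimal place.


Step 1: Soil mass per ha = BD * depth * 100000 = 1.41 * 22 * 100000 = 3102000 kg
Step 2: Total N pool = soil mass * N%/100 = 3102000 * 0.08/100 = 2481.6 kg/ha
Step 3: N mineralized = N pool * rate%/100 = 2481.6 * 1.4/100 = 34.7 kg/ha/yr

34.7


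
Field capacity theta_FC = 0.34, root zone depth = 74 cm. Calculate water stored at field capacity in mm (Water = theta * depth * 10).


Step 1: Water (mm) = theta_FC * depth (cm) * 10
Step 2: Water = 0.34 * 74 * 10
Step 3: Water = 251.6 mm

251.6
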